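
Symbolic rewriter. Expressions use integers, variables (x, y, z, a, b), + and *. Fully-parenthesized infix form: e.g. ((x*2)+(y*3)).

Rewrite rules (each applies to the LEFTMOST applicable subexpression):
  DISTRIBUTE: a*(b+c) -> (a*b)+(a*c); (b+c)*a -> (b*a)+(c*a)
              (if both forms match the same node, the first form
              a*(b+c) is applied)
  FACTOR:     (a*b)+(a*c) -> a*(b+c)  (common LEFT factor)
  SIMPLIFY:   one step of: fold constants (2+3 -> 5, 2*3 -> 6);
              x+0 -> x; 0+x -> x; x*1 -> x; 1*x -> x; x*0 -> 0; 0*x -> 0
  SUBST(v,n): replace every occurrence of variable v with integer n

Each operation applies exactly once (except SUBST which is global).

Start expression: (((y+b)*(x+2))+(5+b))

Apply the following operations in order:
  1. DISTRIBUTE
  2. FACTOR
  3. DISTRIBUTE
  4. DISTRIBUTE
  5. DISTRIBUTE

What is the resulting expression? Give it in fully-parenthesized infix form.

Answer: ((((y*x)+(b*x))+((y*2)+(b*2)))+(5+b))

Derivation:
Start: (((y+b)*(x+2))+(5+b))
Apply DISTRIBUTE at L (target: ((y+b)*(x+2))): (((y+b)*(x+2))+(5+b)) -> ((((y+b)*x)+((y+b)*2))+(5+b))
Apply FACTOR at L (target: (((y+b)*x)+((y+b)*2))): ((((y+b)*x)+((y+b)*2))+(5+b)) -> (((y+b)*(x+2))+(5+b))
Apply DISTRIBUTE at L (target: ((y+b)*(x+2))): (((y+b)*(x+2))+(5+b)) -> ((((y+b)*x)+((y+b)*2))+(5+b))
Apply DISTRIBUTE at LL (target: ((y+b)*x)): ((((y+b)*x)+((y+b)*2))+(5+b)) -> ((((y*x)+(b*x))+((y+b)*2))+(5+b))
Apply DISTRIBUTE at LR (target: ((y+b)*2)): ((((y*x)+(b*x))+((y+b)*2))+(5+b)) -> ((((y*x)+(b*x))+((y*2)+(b*2)))+(5+b))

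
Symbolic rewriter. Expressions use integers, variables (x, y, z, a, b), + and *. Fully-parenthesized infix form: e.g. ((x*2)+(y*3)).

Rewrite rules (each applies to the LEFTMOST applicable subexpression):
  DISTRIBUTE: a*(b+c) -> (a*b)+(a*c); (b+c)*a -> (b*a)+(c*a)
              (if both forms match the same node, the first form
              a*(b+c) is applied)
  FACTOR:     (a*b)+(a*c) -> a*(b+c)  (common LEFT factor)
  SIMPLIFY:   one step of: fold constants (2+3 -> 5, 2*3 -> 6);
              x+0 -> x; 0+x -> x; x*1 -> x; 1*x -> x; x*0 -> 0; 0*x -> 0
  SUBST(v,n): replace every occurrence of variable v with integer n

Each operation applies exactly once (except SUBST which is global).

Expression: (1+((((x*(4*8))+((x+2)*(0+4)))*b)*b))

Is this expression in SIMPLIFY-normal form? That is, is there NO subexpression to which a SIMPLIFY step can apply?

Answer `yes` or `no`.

Expression: (1+((((x*(4*8))+((x+2)*(0+4)))*b)*b))
Scanning for simplifiable subexpressions (pre-order)...
  at root: (1+((((x*(4*8))+((x+2)*(0+4)))*b)*b)) (not simplifiable)
  at R: ((((x*(4*8))+((x+2)*(0+4)))*b)*b) (not simplifiable)
  at RL: (((x*(4*8))+((x+2)*(0+4)))*b) (not simplifiable)
  at RLL: ((x*(4*8))+((x+2)*(0+4))) (not simplifiable)
  at RLLL: (x*(4*8)) (not simplifiable)
  at RLLLR: (4*8) (SIMPLIFIABLE)
  at RLLR: ((x+2)*(0+4)) (not simplifiable)
  at RLLRL: (x+2) (not simplifiable)
  at RLLRR: (0+4) (SIMPLIFIABLE)
Found simplifiable subexpr at path RLLLR: (4*8)
One SIMPLIFY step would give: (1+((((x*32)+((x+2)*(0+4)))*b)*b))
-> NOT in normal form.

Answer: no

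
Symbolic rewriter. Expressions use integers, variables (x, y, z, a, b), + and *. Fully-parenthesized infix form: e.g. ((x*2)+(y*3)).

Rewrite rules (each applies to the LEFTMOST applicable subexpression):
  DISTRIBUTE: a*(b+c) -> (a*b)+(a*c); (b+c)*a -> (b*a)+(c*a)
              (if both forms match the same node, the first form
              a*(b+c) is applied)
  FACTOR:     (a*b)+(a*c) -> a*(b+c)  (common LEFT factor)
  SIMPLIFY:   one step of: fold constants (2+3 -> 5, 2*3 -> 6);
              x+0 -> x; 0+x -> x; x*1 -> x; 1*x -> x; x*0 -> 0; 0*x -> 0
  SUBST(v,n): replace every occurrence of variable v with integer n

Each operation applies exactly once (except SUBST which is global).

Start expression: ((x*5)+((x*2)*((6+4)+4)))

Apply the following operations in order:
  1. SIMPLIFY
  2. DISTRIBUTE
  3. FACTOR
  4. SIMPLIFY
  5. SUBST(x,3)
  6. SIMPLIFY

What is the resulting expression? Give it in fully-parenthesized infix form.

Answer: (15+((3*2)*14))

Derivation:
Start: ((x*5)+((x*2)*((6+4)+4)))
Apply SIMPLIFY at RRL (target: (6+4)): ((x*5)+((x*2)*((6+4)+4))) -> ((x*5)+((x*2)*(10+4)))
Apply DISTRIBUTE at R (target: ((x*2)*(10+4))): ((x*5)+((x*2)*(10+4))) -> ((x*5)+(((x*2)*10)+((x*2)*4)))
Apply FACTOR at R (target: (((x*2)*10)+((x*2)*4))): ((x*5)+(((x*2)*10)+((x*2)*4))) -> ((x*5)+((x*2)*(10+4)))
Apply SIMPLIFY at RR (target: (10+4)): ((x*5)+((x*2)*(10+4))) -> ((x*5)+((x*2)*14))
Apply SUBST(x,3): ((x*5)+((x*2)*14)) -> ((3*5)+((3*2)*14))
Apply SIMPLIFY at L (target: (3*5)): ((3*5)+((3*2)*14)) -> (15+((3*2)*14))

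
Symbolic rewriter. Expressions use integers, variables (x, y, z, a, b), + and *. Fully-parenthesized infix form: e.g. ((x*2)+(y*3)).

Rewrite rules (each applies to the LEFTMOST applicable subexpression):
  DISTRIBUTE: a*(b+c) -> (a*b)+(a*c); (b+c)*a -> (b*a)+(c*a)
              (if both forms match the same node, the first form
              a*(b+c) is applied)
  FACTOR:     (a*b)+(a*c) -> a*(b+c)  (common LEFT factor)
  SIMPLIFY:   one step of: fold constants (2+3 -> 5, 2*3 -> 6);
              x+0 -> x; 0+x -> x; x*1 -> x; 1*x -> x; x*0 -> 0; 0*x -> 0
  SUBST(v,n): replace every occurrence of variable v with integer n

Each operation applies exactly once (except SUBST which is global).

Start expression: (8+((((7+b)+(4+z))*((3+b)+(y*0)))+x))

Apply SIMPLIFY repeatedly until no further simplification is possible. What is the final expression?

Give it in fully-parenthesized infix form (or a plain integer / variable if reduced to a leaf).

Start: (8+((((7+b)+(4+z))*((3+b)+(y*0)))+x))
Step 1: at RLRR: (y*0) -> 0; overall: (8+((((7+b)+(4+z))*((3+b)+(y*0)))+x)) -> (8+((((7+b)+(4+z))*((3+b)+0))+x))
Step 2: at RLR: ((3+b)+0) -> (3+b); overall: (8+((((7+b)+(4+z))*((3+b)+0))+x)) -> (8+((((7+b)+(4+z))*(3+b))+x))
Fixed point: (8+((((7+b)+(4+z))*(3+b))+x))

Answer: (8+((((7+b)+(4+z))*(3+b))+x))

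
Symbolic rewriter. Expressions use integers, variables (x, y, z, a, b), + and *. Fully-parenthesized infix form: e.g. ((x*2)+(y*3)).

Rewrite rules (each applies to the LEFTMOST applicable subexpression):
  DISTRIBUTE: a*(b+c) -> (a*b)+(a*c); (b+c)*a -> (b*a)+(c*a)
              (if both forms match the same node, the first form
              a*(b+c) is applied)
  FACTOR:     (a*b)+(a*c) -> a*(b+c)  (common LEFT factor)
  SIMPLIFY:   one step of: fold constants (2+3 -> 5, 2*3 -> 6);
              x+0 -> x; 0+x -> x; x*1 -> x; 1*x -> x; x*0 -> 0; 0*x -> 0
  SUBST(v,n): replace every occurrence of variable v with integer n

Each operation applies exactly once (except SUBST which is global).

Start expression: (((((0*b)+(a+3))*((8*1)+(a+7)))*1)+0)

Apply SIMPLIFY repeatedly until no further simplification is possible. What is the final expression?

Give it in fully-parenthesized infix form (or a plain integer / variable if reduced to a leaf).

Start: (((((0*b)+(a+3))*((8*1)+(a+7)))*1)+0)
Step 1: at root: (((((0*b)+(a+3))*((8*1)+(a+7)))*1)+0) -> ((((0*b)+(a+3))*((8*1)+(a+7)))*1); overall: (((((0*b)+(a+3))*((8*1)+(a+7)))*1)+0) -> ((((0*b)+(a+3))*((8*1)+(a+7)))*1)
Step 2: at root: ((((0*b)+(a+3))*((8*1)+(a+7)))*1) -> (((0*b)+(a+3))*((8*1)+(a+7))); overall: ((((0*b)+(a+3))*((8*1)+(a+7)))*1) -> (((0*b)+(a+3))*((8*1)+(a+7)))
Step 3: at LL: (0*b) -> 0; overall: (((0*b)+(a+3))*((8*1)+(a+7))) -> ((0+(a+3))*((8*1)+(a+7)))
Step 4: at L: (0+(a+3)) -> (a+3); overall: ((0+(a+3))*((8*1)+(a+7))) -> ((a+3)*((8*1)+(a+7)))
Step 5: at RL: (8*1) -> 8; overall: ((a+3)*((8*1)+(a+7))) -> ((a+3)*(8+(a+7)))
Fixed point: ((a+3)*(8+(a+7)))

Answer: ((a+3)*(8+(a+7)))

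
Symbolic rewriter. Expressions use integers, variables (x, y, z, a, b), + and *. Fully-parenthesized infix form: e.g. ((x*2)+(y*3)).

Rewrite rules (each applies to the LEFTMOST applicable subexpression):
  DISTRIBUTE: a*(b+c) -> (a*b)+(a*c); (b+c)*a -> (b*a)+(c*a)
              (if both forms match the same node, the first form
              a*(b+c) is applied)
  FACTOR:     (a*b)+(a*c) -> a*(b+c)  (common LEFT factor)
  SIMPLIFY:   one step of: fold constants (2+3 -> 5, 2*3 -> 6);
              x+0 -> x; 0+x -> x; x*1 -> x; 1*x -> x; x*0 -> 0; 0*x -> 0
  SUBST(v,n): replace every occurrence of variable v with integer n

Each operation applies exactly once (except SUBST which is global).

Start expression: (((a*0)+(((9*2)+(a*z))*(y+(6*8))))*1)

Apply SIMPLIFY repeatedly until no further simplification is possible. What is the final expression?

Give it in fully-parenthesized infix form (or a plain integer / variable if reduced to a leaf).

Start: (((a*0)+(((9*2)+(a*z))*(y+(6*8))))*1)
Step 1: at root: (((a*0)+(((9*2)+(a*z))*(y+(6*8))))*1) -> ((a*0)+(((9*2)+(a*z))*(y+(6*8)))); overall: (((a*0)+(((9*2)+(a*z))*(y+(6*8))))*1) -> ((a*0)+(((9*2)+(a*z))*(y+(6*8))))
Step 2: at L: (a*0) -> 0; overall: ((a*0)+(((9*2)+(a*z))*(y+(6*8)))) -> (0+(((9*2)+(a*z))*(y+(6*8))))
Step 3: at root: (0+(((9*2)+(a*z))*(y+(6*8)))) -> (((9*2)+(a*z))*(y+(6*8))); overall: (0+(((9*2)+(a*z))*(y+(6*8)))) -> (((9*2)+(a*z))*(y+(6*8)))
Step 4: at LL: (9*2) -> 18; overall: (((9*2)+(a*z))*(y+(6*8))) -> ((18+(a*z))*(y+(6*8)))
Step 5: at RR: (6*8) -> 48; overall: ((18+(a*z))*(y+(6*8))) -> ((18+(a*z))*(y+48))
Fixed point: ((18+(a*z))*(y+48))

Answer: ((18+(a*z))*(y+48))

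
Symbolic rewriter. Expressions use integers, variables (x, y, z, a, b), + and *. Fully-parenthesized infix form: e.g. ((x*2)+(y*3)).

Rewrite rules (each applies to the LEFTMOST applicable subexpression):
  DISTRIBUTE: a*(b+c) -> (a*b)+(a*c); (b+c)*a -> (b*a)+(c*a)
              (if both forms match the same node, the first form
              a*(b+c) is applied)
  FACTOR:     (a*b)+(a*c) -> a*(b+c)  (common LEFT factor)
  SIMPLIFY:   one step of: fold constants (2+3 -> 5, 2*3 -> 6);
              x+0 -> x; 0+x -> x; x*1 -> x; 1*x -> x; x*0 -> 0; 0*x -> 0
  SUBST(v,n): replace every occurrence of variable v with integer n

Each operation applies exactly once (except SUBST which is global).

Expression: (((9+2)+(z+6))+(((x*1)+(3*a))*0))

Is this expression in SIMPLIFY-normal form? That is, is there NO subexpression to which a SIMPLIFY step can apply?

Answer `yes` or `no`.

Answer: no

Derivation:
Expression: (((9+2)+(z+6))+(((x*1)+(3*a))*0))
Scanning for simplifiable subexpressions (pre-order)...
  at root: (((9+2)+(z+6))+(((x*1)+(3*a))*0)) (not simplifiable)
  at L: ((9+2)+(z+6)) (not simplifiable)
  at LL: (9+2) (SIMPLIFIABLE)
  at LR: (z+6) (not simplifiable)
  at R: (((x*1)+(3*a))*0) (SIMPLIFIABLE)
  at RL: ((x*1)+(3*a)) (not simplifiable)
  at RLL: (x*1) (SIMPLIFIABLE)
  at RLR: (3*a) (not simplifiable)
Found simplifiable subexpr at path LL: (9+2)
One SIMPLIFY step would give: ((11+(z+6))+(((x*1)+(3*a))*0))
-> NOT in normal form.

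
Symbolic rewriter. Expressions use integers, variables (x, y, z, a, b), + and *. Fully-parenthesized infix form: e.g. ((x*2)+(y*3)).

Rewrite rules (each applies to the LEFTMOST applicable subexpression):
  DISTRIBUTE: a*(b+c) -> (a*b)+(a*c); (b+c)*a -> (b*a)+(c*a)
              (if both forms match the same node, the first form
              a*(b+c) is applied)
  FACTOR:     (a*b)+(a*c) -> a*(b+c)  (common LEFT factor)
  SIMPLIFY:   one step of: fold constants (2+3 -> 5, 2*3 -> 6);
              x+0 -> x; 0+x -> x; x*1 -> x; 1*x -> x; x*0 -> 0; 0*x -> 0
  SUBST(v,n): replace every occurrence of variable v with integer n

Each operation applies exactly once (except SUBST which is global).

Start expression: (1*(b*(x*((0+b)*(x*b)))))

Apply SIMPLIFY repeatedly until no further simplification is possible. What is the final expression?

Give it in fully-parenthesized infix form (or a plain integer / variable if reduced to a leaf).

Answer: (b*(x*(b*(x*b))))

Derivation:
Start: (1*(b*(x*((0+b)*(x*b)))))
Step 1: at root: (1*(b*(x*((0+b)*(x*b))))) -> (b*(x*((0+b)*(x*b)))); overall: (1*(b*(x*((0+b)*(x*b))))) -> (b*(x*((0+b)*(x*b))))
Step 2: at RRL: (0+b) -> b; overall: (b*(x*((0+b)*(x*b)))) -> (b*(x*(b*(x*b))))
Fixed point: (b*(x*(b*(x*b))))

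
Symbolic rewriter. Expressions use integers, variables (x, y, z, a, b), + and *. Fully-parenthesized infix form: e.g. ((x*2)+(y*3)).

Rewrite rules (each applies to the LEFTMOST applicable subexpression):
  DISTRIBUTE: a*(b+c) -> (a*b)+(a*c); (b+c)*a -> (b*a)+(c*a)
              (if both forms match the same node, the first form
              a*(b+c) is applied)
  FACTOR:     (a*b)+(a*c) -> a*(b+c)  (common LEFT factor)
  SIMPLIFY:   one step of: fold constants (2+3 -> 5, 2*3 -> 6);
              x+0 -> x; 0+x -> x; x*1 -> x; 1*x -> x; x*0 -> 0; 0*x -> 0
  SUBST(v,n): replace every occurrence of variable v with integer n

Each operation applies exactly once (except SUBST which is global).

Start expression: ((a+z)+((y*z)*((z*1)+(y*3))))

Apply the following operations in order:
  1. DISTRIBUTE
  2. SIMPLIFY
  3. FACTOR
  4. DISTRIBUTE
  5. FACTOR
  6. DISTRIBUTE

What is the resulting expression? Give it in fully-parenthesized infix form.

Start: ((a+z)+((y*z)*((z*1)+(y*3))))
Apply DISTRIBUTE at R (target: ((y*z)*((z*1)+(y*3)))): ((a+z)+((y*z)*((z*1)+(y*3)))) -> ((a+z)+(((y*z)*(z*1))+((y*z)*(y*3))))
Apply SIMPLIFY at RLR (target: (z*1)): ((a+z)+(((y*z)*(z*1))+((y*z)*(y*3)))) -> ((a+z)+(((y*z)*z)+((y*z)*(y*3))))
Apply FACTOR at R (target: (((y*z)*z)+((y*z)*(y*3)))): ((a+z)+(((y*z)*z)+((y*z)*(y*3)))) -> ((a+z)+((y*z)*(z+(y*3))))
Apply DISTRIBUTE at R (target: ((y*z)*(z+(y*3)))): ((a+z)+((y*z)*(z+(y*3)))) -> ((a+z)+(((y*z)*z)+((y*z)*(y*3))))
Apply FACTOR at R (target: (((y*z)*z)+((y*z)*(y*3)))): ((a+z)+(((y*z)*z)+((y*z)*(y*3)))) -> ((a+z)+((y*z)*(z+(y*3))))
Apply DISTRIBUTE at R (target: ((y*z)*(z+(y*3)))): ((a+z)+((y*z)*(z+(y*3)))) -> ((a+z)+(((y*z)*z)+((y*z)*(y*3))))

Answer: ((a+z)+(((y*z)*z)+((y*z)*(y*3))))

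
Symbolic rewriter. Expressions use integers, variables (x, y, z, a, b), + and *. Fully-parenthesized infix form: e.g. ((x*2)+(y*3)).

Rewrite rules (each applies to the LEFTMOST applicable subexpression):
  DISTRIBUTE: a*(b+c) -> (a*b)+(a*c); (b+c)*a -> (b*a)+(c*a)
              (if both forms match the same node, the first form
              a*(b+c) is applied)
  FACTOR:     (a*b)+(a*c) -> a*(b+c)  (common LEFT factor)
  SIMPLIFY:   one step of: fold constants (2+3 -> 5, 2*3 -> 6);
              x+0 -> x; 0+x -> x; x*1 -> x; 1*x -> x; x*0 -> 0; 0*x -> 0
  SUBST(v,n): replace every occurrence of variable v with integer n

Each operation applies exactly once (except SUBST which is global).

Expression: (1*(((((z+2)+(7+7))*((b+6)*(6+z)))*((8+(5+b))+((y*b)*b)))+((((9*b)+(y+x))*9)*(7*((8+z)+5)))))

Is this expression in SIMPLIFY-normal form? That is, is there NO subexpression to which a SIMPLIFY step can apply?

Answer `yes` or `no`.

Answer: no

Derivation:
Expression: (1*(((((z+2)+(7+7))*((b+6)*(6+z)))*((8+(5+b))+((y*b)*b)))+((((9*b)+(y+x))*9)*(7*((8+z)+5)))))
Scanning for simplifiable subexpressions (pre-order)...
  at root: (1*(((((z+2)+(7+7))*((b+6)*(6+z)))*((8+(5+b))+((y*b)*b)))+((((9*b)+(y+x))*9)*(7*((8+z)+5))))) (SIMPLIFIABLE)
  at R: (((((z+2)+(7+7))*((b+6)*(6+z)))*((8+(5+b))+((y*b)*b)))+((((9*b)+(y+x))*9)*(7*((8+z)+5)))) (not simplifiable)
  at RL: ((((z+2)+(7+7))*((b+6)*(6+z)))*((8+(5+b))+((y*b)*b))) (not simplifiable)
  at RLL: (((z+2)+(7+7))*((b+6)*(6+z))) (not simplifiable)
  at RLLL: ((z+2)+(7+7)) (not simplifiable)
  at RLLLL: (z+2) (not simplifiable)
  at RLLLR: (7+7) (SIMPLIFIABLE)
  at RLLR: ((b+6)*(6+z)) (not simplifiable)
  at RLLRL: (b+6) (not simplifiable)
  at RLLRR: (6+z) (not simplifiable)
  at RLR: ((8+(5+b))+((y*b)*b)) (not simplifiable)
  at RLRL: (8+(5+b)) (not simplifiable)
  at RLRLR: (5+b) (not simplifiable)
  at RLRR: ((y*b)*b) (not simplifiable)
  at RLRRL: (y*b) (not simplifiable)
  at RR: ((((9*b)+(y+x))*9)*(7*((8+z)+5))) (not simplifiable)
  at RRL: (((9*b)+(y+x))*9) (not simplifiable)
  at RRLL: ((9*b)+(y+x)) (not simplifiable)
  at RRLLL: (9*b) (not simplifiable)
  at RRLLR: (y+x) (not simplifiable)
  at RRR: (7*((8+z)+5)) (not simplifiable)
  at RRRR: ((8+z)+5) (not simplifiable)
  at RRRRL: (8+z) (not simplifiable)
Found simplifiable subexpr at path root: (1*(((((z+2)+(7+7))*((b+6)*(6+z)))*((8+(5+b))+((y*b)*b)))+((((9*b)+(y+x))*9)*(7*((8+z)+5)))))
One SIMPLIFY step would give: (((((z+2)+(7+7))*((b+6)*(6+z)))*((8+(5+b))+((y*b)*b)))+((((9*b)+(y+x))*9)*(7*((8+z)+5))))
-> NOT in normal form.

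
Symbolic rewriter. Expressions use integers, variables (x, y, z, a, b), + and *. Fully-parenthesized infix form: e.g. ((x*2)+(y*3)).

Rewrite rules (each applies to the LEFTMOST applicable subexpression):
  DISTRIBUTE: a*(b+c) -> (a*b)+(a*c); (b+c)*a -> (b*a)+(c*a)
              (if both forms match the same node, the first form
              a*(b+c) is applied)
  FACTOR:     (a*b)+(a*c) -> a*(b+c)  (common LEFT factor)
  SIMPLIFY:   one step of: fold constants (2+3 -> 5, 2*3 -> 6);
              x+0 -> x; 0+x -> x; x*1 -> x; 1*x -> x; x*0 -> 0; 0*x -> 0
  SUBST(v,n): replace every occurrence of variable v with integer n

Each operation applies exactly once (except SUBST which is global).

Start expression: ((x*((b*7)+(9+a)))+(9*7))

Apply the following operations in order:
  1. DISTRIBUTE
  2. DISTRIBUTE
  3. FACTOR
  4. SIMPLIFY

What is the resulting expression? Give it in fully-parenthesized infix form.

Answer: (((x*(b*7))+(x*(9+a)))+63)

Derivation:
Start: ((x*((b*7)+(9+a)))+(9*7))
Apply DISTRIBUTE at L (target: (x*((b*7)+(9+a)))): ((x*((b*7)+(9+a)))+(9*7)) -> (((x*(b*7))+(x*(9+a)))+(9*7))
Apply DISTRIBUTE at LR (target: (x*(9+a))): (((x*(b*7))+(x*(9+a)))+(9*7)) -> (((x*(b*7))+((x*9)+(x*a)))+(9*7))
Apply FACTOR at LR (target: ((x*9)+(x*a))): (((x*(b*7))+((x*9)+(x*a)))+(9*7)) -> (((x*(b*7))+(x*(9+a)))+(9*7))
Apply SIMPLIFY at R (target: (9*7)): (((x*(b*7))+(x*(9+a)))+(9*7)) -> (((x*(b*7))+(x*(9+a)))+63)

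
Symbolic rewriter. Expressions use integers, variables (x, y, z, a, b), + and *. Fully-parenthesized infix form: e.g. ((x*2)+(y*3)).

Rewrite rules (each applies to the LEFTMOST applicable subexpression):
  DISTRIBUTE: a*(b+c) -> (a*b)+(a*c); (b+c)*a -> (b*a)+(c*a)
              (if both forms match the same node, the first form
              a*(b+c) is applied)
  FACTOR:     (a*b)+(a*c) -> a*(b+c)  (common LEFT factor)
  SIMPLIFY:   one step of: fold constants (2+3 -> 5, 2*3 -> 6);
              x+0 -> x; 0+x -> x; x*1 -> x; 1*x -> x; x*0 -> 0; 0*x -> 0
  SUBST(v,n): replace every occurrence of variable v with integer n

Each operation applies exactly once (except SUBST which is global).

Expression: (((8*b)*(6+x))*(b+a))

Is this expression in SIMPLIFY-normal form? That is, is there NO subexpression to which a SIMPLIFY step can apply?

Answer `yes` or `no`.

Expression: (((8*b)*(6+x))*(b+a))
Scanning for simplifiable subexpressions (pre-order)...
  at root: (((8*b)*(6+x))*(b+a)) (not simplifiable)
  at L: ((8*b)*(6+x)) (not simplifiable)
  at LL: (8*b) (not simplifiable)
  at LR: (6+x) (not simplifiable)
  at R: (b+a) (not simplifiable)
Result: no simplifiable subexpression found -> normal form.

Answer: yes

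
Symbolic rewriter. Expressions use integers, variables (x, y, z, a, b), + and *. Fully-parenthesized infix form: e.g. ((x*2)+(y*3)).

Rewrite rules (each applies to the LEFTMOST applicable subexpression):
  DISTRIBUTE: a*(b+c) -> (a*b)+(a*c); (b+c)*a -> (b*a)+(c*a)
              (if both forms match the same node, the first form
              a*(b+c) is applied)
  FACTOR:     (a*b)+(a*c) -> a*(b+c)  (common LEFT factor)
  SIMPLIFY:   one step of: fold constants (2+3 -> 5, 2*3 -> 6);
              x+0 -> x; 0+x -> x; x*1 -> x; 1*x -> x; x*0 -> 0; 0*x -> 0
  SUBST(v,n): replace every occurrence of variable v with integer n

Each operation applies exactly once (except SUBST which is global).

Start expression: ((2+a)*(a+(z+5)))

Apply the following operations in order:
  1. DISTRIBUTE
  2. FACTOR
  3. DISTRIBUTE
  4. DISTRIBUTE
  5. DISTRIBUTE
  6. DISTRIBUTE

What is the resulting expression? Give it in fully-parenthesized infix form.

Start: ((2+a)*(a+(z+5)))
Apply DISTRIBUTE at root (target: ((2+a)*(a+(z+5)))): ((2+a)*(a+(z+5))) -> (((2+a)*a)+((2+a)*(z+5)))
Apply FACTOR at root (target: (((2+a)*a)+((2+a)*(z+5)))): (((2+a)*a)+((2+a)*(z+5))) -> ((2+a)*(a+(z+5)))
Apply DISTRIBUTE at root (target: ((2+a)*(a+(z+5)))): ((2+a)*(a+(z+5))) -> (((2+a)*a)+((2+a)*(z+5)))
Apply DISTRIBUTE at L (target: ((2+a)*a)): (((2+a)*a)+((2+a)*(z+5))) -> (((2*a)+(a*a))+((2+a)*(z+5)))
Apply DISTRIBUTE at R (target: ((2+a)*(z+5))): (((2*a)+(a*a))+((2+a)*(z+5))) -> (((2*a)+(a*a))+(((2+a)*z)+((2+a)*5)))
Apply DISTRIBUTE at RL (target: ((2+a)*z)): (((2*a)+(a*a))+(((2+a)*z)+((2+a)*5))) -> (((2*a)+(a*a))+(((2*z)+(a*z))+((2+a)*5)))

Answer: (((2*a)+(a*a))+(((2*z)+(a*z))+((2+a)*5)))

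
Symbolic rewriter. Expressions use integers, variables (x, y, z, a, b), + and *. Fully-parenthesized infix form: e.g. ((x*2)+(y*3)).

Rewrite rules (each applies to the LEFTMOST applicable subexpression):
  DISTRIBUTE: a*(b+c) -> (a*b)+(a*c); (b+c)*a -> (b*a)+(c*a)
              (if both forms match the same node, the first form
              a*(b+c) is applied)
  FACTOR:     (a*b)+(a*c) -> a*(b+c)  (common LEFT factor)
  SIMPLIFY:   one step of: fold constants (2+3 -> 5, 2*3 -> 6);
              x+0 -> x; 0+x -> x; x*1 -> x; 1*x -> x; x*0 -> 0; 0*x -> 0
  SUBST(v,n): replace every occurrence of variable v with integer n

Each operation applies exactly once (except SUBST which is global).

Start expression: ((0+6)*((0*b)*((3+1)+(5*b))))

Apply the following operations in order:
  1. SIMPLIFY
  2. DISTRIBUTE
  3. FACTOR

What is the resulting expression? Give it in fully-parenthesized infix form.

Answer: (6*((0*b)*((3+1)+(5*b))))

Derivation:
Start: ((0+6)*((0*b)*((3+1)+(5*b))))
Apply SIMPLIFY at L (target: (0+6)): ((0+6)*((0*b)*((3+1)+(5*b)))) -> (6*((0*b)*((3+1)+(5*b))))
Apply DISTRIBUTE at R (target: ((0*b)*((3+1)+(5*b)))): (6*((0*b)*((3+1)+(5*b)))) -> (6*(((0*b)*(3+1))+((0*b)*(5*b))))
Apply FACTOR at R (target: (((0*b)*(3+1))+((0*b)*(5*b)))): (6*(((0*b)*(3+1))+((0*b)*(5*b)))) -> (6*((0*b)*((3+1)+(5*b))))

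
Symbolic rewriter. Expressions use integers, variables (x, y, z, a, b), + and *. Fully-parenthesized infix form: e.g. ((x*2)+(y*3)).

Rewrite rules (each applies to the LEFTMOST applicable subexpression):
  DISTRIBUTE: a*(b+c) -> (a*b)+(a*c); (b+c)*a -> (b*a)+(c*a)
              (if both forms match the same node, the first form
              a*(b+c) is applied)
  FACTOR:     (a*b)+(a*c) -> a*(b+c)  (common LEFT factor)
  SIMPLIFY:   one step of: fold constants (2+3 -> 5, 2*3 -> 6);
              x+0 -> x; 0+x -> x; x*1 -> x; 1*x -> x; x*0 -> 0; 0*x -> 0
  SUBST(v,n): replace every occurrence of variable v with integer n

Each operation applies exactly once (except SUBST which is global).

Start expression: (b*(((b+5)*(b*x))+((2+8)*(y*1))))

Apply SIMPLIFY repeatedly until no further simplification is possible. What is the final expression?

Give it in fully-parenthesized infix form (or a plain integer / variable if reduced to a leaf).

Answer: (b*(((b+5)*(b*x))+(10*y)))

Derivation:
Start: (b*(((b+5)*(b*x))+((2+8)*(y*1))))
Step 1: at RRL: (2+8) -> 10; overall: (b*(((b+5)*(b*x))+((2+8)*(y*1)))) -> (b*(((b+5)*(b*x))+(10*(y*1))))
Step 2: at RRR: (y*1) -> y; overall: (b*(((b+5)*(b*x))+(10*(y*1)))) -> (b*(((b+5)*(b*x))+(10*y)))
Fixed point: (b*(((b+5)*(b*x))+(10*y)))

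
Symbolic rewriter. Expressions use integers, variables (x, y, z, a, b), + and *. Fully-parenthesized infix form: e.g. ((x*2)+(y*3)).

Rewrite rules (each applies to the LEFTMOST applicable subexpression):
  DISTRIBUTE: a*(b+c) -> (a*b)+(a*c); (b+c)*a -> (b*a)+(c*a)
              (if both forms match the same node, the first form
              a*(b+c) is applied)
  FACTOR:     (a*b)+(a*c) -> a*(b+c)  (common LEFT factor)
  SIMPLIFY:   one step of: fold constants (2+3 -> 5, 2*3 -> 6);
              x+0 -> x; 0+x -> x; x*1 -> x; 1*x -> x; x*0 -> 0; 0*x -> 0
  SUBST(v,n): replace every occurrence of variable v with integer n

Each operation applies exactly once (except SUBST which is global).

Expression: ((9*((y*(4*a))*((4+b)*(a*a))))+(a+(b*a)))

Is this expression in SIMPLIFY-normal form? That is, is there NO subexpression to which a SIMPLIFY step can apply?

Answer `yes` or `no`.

Answer: yes

Derivation:
Expression: ((9*((y*(4*a))*((4+b)*(a*a))))+(a+(b*a)))
Scanning for simplifiable subexpressions (pre-order)...
  at root: ((9*((y*(4*a))*((4+b)*(a*a))))+(a+(b*a))) (not simplifiable)
  at L: (9*((y*(4*a))*((4+b)*(a*a)))) (not simplifiable)
  at LR: ((y*(4*a))*((4+b)*(a*a))) (not simplifiable)
  at LRL: (y*(4*a)) (not simplifiable)
  at LRLR: (4*a) (not simplifiable)
  at LRR: ((4+b)*(a*a)) (not simplifiable)
  at LRRL: (4+b) (not simplifiable)
  at LRRR: (a*a) (not simplifiable)
  at R: (a+(b*a)) (not simplifiable)
  at RR: (b*a) (not simplifiable)
Result: no simplifiable subexpression found -> normal form.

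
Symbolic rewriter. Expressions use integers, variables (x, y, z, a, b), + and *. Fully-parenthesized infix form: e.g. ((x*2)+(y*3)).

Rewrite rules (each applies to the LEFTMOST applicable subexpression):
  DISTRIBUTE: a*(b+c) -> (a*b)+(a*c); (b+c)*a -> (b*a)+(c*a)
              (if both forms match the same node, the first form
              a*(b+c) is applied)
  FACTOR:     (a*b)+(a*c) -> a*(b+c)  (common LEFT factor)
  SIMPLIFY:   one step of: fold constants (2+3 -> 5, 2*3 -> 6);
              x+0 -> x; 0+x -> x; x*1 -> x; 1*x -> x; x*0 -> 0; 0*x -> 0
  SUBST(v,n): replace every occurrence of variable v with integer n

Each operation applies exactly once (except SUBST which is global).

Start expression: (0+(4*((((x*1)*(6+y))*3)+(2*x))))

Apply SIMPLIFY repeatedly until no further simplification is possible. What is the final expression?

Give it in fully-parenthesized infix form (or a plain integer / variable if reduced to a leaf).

Answer: (4*(((x*(6+y))*3)+(2*x)))

Derivation:
Start: (0+(4*((((x*1)*(6+y))*3)+(2*x))))
Step 1: at root: (0+(4*((((x*1)*(6+y))*3)+(2*x)))) -> (4*((((x*1)*(6+y))*3)+(2*x))); overall: (0+(4*((((x*1)*(6+y))*3)+(2*x)))) -> (4*((((x*1)*(6+y))*3)+(2*x)))
Step 2: at RLLL: (x*1) -> x; overall: (4*((((x*1)*(6+y))*3)+(2*x))) -> (4*(((x*(6+y))*3)+(2*x)))
Fixed point: (4*(((x*(6+y))*3)+(2*x)))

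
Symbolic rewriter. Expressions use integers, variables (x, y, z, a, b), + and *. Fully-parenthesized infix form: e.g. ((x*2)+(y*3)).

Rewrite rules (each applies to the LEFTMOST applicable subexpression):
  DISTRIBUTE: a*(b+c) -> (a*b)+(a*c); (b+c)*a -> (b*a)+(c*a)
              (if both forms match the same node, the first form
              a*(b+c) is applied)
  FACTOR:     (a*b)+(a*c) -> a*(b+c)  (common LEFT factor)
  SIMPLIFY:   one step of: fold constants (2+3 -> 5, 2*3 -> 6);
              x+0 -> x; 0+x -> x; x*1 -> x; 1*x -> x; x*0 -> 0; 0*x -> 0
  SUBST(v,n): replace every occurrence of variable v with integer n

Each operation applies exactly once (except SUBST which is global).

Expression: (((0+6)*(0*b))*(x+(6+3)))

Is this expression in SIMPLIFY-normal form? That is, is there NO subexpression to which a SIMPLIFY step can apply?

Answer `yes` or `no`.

Answer: no

Derivation:
Expression: (((0+6)*(0*b))*(x+(6+3)))
Scanning for simplifiable subexpressions (pre-order)...
  at root: (((0+6)*(0*b))*(x+(6+3))) (not simplifiable)
  at L: ((0+6)*(0*b)) (not simplifiable)
  at LL: (0+6) (SIMPLIFIABLE)
  at LR: (0*b) (SIMPLIFIABLE)
  at R: (x+(6+3)) (not simplifiable)
  at RR: (6+3) (SIMPLIFIABLE)
Found simplifiable subexpr at path LL: (0+6)
One SIMPLIFY step would give: ((6*(0*b))*(x+(6+3)))
-> NOT in normal form.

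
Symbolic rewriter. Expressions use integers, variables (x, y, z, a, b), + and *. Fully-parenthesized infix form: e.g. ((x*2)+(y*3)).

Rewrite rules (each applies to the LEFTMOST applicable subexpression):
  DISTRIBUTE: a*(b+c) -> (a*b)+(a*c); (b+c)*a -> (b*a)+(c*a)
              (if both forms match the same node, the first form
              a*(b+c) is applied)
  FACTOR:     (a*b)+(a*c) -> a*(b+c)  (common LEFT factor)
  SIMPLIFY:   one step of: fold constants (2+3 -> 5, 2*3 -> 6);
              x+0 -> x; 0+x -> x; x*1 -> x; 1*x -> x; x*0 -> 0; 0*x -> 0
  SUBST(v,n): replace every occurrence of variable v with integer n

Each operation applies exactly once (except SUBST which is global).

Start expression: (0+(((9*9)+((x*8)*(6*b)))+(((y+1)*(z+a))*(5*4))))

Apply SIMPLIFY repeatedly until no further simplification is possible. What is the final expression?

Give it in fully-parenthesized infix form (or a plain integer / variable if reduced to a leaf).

Answer: ((81+((x*8)*(6*b)))+(((y+1)*(z+a))*20))

Derivation:
Start: (0+(((9*9)+((x*8)*(6*b)))+(((y+1)*(z+a))*(5*4))))
Step 1: at root: (0+(((9*9)+((x*8)*(6*b)))+(((y+1)*(z+a))*(5*4)))) -> (((9*9)+((x*8)*(6*b)))+(((y+1)*(z+a))*(5*4))); overall: (0+(((9*9)+((x*8)*(6*b)))+(((y+1)*(z+a))*(5*4)))) -> (((9*9)+((x*8)*(6*b)))+(((y+1)*(z+a))*(5*4)))
Step 2: at LL: (9*9) -> 81; overall: (((9*9)+((x*8)*(6*b)))+(((y+1)*(z+a))*(5*4))) -> ((81+((x*8)*(6*b)))+(((y+1)*(z+a))*(5*4)))
Step 3: at RR: (5*4) -> 20; overall: ((81+((x*8)*(6*b)))+(((y+1)*(z+a))*(5*4))) -> ((81+((x*8)*(6*b)))+(((y+1)*(z+a))*20))
Fixed point: ((81+((x*8)*(6*b)))+(((y+1)*(z+a))*20))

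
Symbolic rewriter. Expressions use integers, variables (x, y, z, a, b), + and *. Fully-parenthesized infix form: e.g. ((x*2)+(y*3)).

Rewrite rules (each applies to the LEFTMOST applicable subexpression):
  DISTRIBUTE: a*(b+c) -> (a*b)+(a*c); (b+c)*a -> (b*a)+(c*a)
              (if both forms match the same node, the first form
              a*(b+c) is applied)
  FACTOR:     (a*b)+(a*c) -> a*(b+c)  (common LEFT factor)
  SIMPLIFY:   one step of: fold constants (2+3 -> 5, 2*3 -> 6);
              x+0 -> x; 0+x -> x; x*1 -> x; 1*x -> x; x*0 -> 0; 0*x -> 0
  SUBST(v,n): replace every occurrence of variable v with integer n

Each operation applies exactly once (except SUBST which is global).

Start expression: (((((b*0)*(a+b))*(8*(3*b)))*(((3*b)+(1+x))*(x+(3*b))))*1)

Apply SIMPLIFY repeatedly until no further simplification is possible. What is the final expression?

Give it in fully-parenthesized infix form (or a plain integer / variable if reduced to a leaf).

Start: (((((b*0)*(a+b))*(8*(3*b)))*(((3*b)+(1+x))*(x+(3*b))))*1)
Step 1: at root: (((((b*0)*(a+b))*(8*(3*b)))*(((3*b)+(1+x))*(x+(3*b))))*1) -> ((((b*0)*(a+b))*(8*(3*b)))*(((3*b)+(1+x))*(x+(3*b)))); overall: (((((b*0)*(a+b))*(8*(3*b)))*(((3*b)+(1+x))*(x+(3*b))))*1) -> ((((b*0)*(a+b))*(8*(3*b)))*(((3*b)+(1+x))*(x+(3*b))))
Step 2: at LLL: (b*0) -> 0; overall: ((((b*0)*(a+b))*(8*(3*b)))*(((3*b)+(1+x))*(x+(3*b)))) -> (((0*(a+b))*(8*(3*b)))*(((3*b)+(1+x))*(x+(3*b))))
Step 3: at LL: (0*(a+b)) -> 0; overall: (((0*(a+b))*(8*(3*b)))*(((3*b)+(1+x))*(x+(3*b)))) -> ((0*(8*(3*b)))*(((3*b)+(1+x))*(x+(3*b))))
Step 4: at L: (0*(8*(3*b))) -> 0; overall: ((0*(8*(3*b)))*(((3*b)+(1+x))*(x+(3*b)))) -> (0*(((3*b)+(1+x))*(x+(3*b))))
Step 5: at root: (0*(((3*b)+(1+x))*(x+(3*b)))) -> 0; overall: (0*(((3*b)+(1+x))*(x+(3*b)))) -> 0
Fixed point: 0

Answer: 0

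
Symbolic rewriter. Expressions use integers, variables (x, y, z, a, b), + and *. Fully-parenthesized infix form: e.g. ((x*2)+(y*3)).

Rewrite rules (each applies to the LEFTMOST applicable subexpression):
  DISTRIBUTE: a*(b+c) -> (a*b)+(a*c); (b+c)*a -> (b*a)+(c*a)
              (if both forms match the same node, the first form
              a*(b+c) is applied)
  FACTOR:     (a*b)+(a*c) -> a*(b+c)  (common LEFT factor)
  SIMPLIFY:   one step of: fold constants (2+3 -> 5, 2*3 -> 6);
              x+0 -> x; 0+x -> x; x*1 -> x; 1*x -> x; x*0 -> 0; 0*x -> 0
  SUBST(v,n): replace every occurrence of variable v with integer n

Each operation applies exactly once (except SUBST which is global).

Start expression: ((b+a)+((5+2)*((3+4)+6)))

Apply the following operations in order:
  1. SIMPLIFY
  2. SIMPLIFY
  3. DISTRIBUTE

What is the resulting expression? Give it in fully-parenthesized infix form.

Start: ((b+a)+((5+2)*((3+4)+6)))
Apply SIMPLIFY at RL (target: (5+2)): ((b+a)+((5+2)*((3+4)+6))) -> ((b+a)+(7*((3+4)+6)))
Apply SIMPLIFY at RRL (target: (3+4)): ((b+a)+(7*((3+4)+6))) -> ((b+a)+(7*(7+6)))
Apply DISTRIBUTE at R (target: (7*(7+6))): ((b+a)+(7*(7+6))) -> ((b+a)+((7*7)+(7*6)))

Answer: ((b+a)+((7*7)+(7*6)))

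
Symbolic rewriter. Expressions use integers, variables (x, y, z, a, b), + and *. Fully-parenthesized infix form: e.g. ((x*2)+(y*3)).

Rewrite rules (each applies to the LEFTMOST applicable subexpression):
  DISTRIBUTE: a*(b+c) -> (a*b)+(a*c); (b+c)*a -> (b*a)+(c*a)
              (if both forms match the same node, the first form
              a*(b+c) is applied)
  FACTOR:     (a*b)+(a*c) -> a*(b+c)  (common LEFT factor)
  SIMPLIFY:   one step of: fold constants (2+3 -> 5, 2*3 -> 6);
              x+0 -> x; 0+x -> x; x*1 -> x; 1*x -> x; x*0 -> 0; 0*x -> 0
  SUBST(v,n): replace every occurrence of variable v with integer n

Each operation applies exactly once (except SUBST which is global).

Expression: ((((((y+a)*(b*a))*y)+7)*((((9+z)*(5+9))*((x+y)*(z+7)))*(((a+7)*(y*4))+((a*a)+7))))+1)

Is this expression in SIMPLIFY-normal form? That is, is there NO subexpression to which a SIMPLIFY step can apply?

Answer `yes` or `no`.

Answer: no

Derivation:
Expression: ((((((y+a)*(b*a))*y)+7)*((((9+z)*(5+9))*((x+y)*(z+7)))*(((a+7)*(y*4))+((a*a)+7))))+1)
Scanning for simplifiable subexpressions (pre-order)...
  at root: ((((((y+a)*(b*a))*y)+7)*((((9+z)*(5+9))*((x+y)*(z+7)))*(((a+7)*(y*4))+((a*a)+7))))+1) (not simplifiable)
  at L: (((((y+a)*(b*a))*y)+7)*((((9+z)*(5+9))*((x+y)*(z+7)))*(((a+7)*(y*4))+((a*a)+7)))) (not simplifiable)
  at LL: ((((y+a)*(b*a))*y)+7) (not simplifiable)
  at LLL: (((y+a)*(b*a))*y) (not simplifiable)
  at LLLL: ((y+a)*(b*a)) (not simplifiable)
  at LLLLL: (y+a) (not simplifiable)
  at LLLLR: (b*a) (not simplifiable)
  at LR: ((((9+z)*(5+9))*((x+y)*(z+7)))*(((a+7)*(y*4))+((a*a)+7))) (not simplifiable)
  at LRL: (((9+z)*(5+9))*((x+y)*(z+7))) (not simplifiable)
  at LRLL: ((9+z)*(5+9)) (not simplifiable)
  at LRLLL: (9+z) (not simplifiable)
  at LRLLR: (5+9) (SIMPLIFIABLE)
  at LRLR: ((x+y)*(z+7)) (not simplifiable)
  at LRLRL: (x+y) (not simplifiable)
  at LRLRR: (z+7) (not simplifiable)
  at LRR: (((a+7)*(y*4))+((a*a)+7)) (not simplifiable)
  at LRRL: ((a+7)*(y*4)) (not simplifiable)
  at LRRLL: (a+7) (not simplifiable)
  at LRRLR: (y*4) (not simplifiable)
  at LRRR: ((a*a)+7) (not simplifiable)
  at LRRRL: (a*a) (not simplifiable)
Found simplifiable subexpr at path LRLLR: (5+9)
One SIMPLIFY step would give: ((((((y+a)*(b*a))*y)+7)*((((9+z)*14)*((x+y)*(z+7)))*(((a+7)*(y*4))+((a*a)+7))))+1)
-> NOT in normal form.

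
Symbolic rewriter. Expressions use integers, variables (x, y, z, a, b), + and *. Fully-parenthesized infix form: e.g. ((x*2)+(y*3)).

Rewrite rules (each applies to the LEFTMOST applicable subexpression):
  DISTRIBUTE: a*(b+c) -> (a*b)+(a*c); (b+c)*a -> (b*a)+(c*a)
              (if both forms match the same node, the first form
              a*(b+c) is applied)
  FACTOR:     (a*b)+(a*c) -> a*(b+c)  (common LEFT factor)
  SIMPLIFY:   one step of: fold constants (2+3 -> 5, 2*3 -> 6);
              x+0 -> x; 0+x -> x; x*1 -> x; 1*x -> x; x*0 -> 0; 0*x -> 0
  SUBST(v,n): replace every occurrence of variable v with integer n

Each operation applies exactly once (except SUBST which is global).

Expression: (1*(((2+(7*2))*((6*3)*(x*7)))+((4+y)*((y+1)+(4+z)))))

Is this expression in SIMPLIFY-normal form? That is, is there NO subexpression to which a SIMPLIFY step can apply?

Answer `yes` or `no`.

Expression: (1*(((2+(7*2))*((6*3)*(x*7)))+((4+y)*((y+1)+(4+z)))))
Scanning for simplifiable subexpressions (pre-order)...
  at root: (1*(((2+(7*2))*((6*3)*(x*7)))+((4+y)*((y+1)+(4+z))))) (SIMPLIFIABLE)
  at R: (((2+(7*2))*((6*3)*(x*7)))+((4+y)*((y+1)+(4+z)))) (not simplifiable)
  at RL: ((2+(7*2))*((6*3)*(x*7))) (not simplifiable)
  at RLL: (2+(7*2)) (not simplifiable)
  at RLLR: (7*2) (SIMPLIFIABLE)
  at RLR: ((6*3)*(x*7)) (not simplifiable)
  at RLRL: (6*3) (SIMPLIFIABLE)
  at RLRR: (x*7) (not simplifiable)
  at RR: ((4+y)*((y+1)+(4+z))) (not simplifiable)
  at RRL: (4+y) (not simplifiable)
  at RRR: ((y+1)+(4+z)) (not simplifiable)
  at RRRL: (y+1) (not simplifiable)
  at RRRR: (4+z) (not simplifiable)
Found simplifiable subexpr at path root: (1*(((2+(7*2))*((6*3)*(x*7)))+((4+y)*((y+1)+(4+z)))))
One SIMPLIFY step would give: (((2+(7*2))*((6*3)*(x*7)))+((4+y)*((y+1)+(4+z))))
-> NOT in normal form.

Answer: no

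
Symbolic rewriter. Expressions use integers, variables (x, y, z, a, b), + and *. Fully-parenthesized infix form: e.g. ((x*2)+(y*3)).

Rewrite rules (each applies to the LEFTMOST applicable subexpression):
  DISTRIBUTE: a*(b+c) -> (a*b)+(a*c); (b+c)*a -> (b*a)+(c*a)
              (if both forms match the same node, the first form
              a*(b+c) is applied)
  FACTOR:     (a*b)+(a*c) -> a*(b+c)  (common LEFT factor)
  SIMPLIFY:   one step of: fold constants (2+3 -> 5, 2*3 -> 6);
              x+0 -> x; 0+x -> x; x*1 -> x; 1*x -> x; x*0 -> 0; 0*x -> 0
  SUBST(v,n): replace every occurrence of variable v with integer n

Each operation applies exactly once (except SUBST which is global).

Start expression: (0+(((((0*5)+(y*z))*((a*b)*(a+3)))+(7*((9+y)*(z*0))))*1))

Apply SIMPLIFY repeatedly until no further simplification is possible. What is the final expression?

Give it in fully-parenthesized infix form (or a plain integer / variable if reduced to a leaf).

Start: (0+(((((0*5)+(y*z))*((a*b)*(a+3)))+(7*((9+y)*(z*0))))*1))
Step 1: at root: (0+(((((0*5)+(y*z))*((a*b)*(a+3)))+(7*((9+y)*(z*0))))*1)) -> (((((0*5)+(y*z))*((a*b)*(a+3)))+(7*((9+y)*(z*0))))*1); overall: (0+(((((0*5)+(y*z))*((a*b)*(a+3)))+(7*((9+y)*(z*0))))*1)) -> (((((0*5)+(y*z))*((a*b)*(a+3)))+(7*((9+y)*(z*0))))*1)
Step 2: at root: (((((0*5)+(y*z))*((a*b)*(a+3)))+(7*((9+y)*(z*0))))*1) -> ((((0*5)+(y*z))*((a*b)*(a+3)))+(7*((9+y)*(z*0)))); overall: (((((0*5)+(y*z))*((a*b)*(a+3)))+(7*((9+y)*(z*0))))*1) -> ((((0*5)+(y*z))*((a*b)*(a+3)))+(7*((9+y)*(z*0))))
Step 3: at LLL: (0*5) -> 0; overall: ((((0*5)+(y*z))*((a*b)*(a+3)))+(7*((9+y)*(z*0)))) -> (((0+(y*z))*((a*b)*(a+3)))+(7*((9+y)*(z*0))))
Step 4: at LL: (0+(y*z)) -> (y*z); overall: (((0+(y*z))*((a*b)*(a+3)))+(7*((9+y)*(z*0)))) -> (((y*z)*((a*b)*(a+3)))+(7*((9+y)*(z*0))))
Step 5: at RRR: (z*0) -> 0; overall: (((y*z)*((a*b)*(a+3)))+(7*((9+y)*(z*0)))) -> (((y*z)*((a*b)*(a+3)))+(7*((9+y)*0)))
Step 6: at RR: ((9+y)*0) -> 0; overall: (((y*z)*((a*b)*(a+3)))+(7*((9+y)*0))) -> (((y*z)*((a*b)*(a+3)))+(7*0))
Step 7: at R: (7*0) -> 0; overall: (((y*z)*((a*b)*(a+3)))+(7*0)) -> (((y*z)*((a*b)*(a+3)))+0)
Step 8: at root: (((y*z)*((a*b)*(a+3)))+0) -> ((y*z)*((a*b)*(a+3))); overall: (((y*z)*((a*b)*(a+3)))+0) -> ((y*z)*((a*b)*(a+3)))
Fixed point: ((y*z)*((a*b)*(a+3)))

Answer: ((y*z)*((a*b)*(a+3)))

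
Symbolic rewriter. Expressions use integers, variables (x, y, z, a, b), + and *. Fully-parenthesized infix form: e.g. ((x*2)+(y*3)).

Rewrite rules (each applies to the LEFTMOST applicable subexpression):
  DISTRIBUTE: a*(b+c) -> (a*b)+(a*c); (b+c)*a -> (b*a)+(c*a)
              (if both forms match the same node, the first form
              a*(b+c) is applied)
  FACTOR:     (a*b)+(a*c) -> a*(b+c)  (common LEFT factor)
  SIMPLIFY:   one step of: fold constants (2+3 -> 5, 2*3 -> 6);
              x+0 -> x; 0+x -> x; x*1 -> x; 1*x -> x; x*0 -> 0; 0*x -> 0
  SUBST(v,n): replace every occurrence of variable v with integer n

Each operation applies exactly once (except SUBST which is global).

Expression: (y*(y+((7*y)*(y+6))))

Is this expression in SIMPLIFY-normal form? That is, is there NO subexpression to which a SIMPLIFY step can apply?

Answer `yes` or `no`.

Expression: (y*(y+((7*y)*(y+6))))
Scanning for simplifiable subexpressions (pre-order)...
  at root: (y*(y+((7*y)*(y+6)))) (not simplifiable)
  at R: (y+((7*y)*(y+6))) (not simplifiable)
  at RR: ((7*y)*(y+6)) (not simplifiable)
  at RRL: (7*y) (not simplifiable)
  at RRR: (y+6) (not simplifiable)
Result: no simplifiable subexpression found -> normal form.

Answer: yes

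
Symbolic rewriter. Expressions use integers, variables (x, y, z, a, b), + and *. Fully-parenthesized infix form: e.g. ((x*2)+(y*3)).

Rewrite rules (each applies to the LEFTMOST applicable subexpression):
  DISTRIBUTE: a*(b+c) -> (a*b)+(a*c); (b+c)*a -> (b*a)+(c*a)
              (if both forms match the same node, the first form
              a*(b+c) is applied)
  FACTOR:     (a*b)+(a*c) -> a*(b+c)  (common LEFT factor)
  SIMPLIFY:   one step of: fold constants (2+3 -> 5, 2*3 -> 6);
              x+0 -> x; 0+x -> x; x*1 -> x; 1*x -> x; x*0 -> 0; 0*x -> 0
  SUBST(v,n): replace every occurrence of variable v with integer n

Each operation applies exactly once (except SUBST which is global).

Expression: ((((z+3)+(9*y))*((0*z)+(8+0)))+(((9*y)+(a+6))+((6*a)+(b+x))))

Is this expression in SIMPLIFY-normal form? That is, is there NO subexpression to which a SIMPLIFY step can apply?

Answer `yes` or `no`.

Answer: no

Derivation:
Expression: ((((z+3)+(9*y))*((0*z)+(8+0)))+(((9*y)+(a+6))+((6*a)+(b+x))))
Scanning for simplifiable subexpressions (pre-order)...
  at root: ((((z+3)+(9*y))*((0*z)+(8+0)))+(((9*y)+(a+6))+((6*a)+(b+x)))) (not simplifiable)
  at L: (((z+3)+(9*y))*((0*z)+(8+0))) (not simplifiable)
  at LL: ((z+3)+(9*y)) (not simplifiable)
  at LLL: (z+3) (not simplifiable)
  at LLR: (9*y) (not simplifiable)
  at LR: ((0*z)+(8+0)) (not simplifiable)
  at LRL: (0*z) (SIMPLIFIABLE)
  at LRR: (8+0) (SIMPLIFIABLE)
  at R: (((9*y)+(a+6))+((6*a)+(b+x))) (not simplifiable)
  at RL: ((9*y)+(a+6)) (not simplifiable)
  at RLL: (9*y) (not simplifiable)
  at RLR: (a+6) (not simplifiable)
  at RR: ((6*a)+(b+x)) (not simplifiable)
  at RRL: (6*a) (not simplifiable)
  at RRR: (b+x) (not simplifiable)
Found simplifiable subexpr at path LRL: (0*z)
One SIMPLIFY step would give: ((((z+3)+(9*y))*(0+(8+0)))+(((9*y)+(a+6))+((6*a)+(b+x))))
-> NOT in normal form.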